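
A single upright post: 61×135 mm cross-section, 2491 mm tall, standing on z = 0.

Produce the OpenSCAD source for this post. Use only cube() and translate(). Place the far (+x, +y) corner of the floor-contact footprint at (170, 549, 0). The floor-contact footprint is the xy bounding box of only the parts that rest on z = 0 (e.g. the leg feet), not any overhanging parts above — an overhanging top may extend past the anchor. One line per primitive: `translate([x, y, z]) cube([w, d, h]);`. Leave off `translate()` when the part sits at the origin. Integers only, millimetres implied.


translate([109, 414, 0]) cube([61, 135, 2491]);


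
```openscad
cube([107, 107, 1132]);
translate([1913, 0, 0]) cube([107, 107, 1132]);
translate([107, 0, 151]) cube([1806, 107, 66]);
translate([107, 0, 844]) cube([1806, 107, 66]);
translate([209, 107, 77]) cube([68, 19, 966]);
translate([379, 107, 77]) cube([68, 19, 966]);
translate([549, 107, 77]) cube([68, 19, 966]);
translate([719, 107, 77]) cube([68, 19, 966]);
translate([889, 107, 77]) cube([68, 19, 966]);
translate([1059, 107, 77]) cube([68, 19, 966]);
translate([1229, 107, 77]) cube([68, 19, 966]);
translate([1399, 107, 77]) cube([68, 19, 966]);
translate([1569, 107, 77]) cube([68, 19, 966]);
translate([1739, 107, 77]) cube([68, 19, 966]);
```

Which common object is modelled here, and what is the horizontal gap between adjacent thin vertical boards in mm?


A fence section. The picket gap is 102 mm.

Two posts, two rails, 10 pickets — a fence section. Span 1806 mm holds 10 pickets of 68 mm with 11 equal gaps: ⌊(1806 − 10·68) / 11⌋ = 102 mm.


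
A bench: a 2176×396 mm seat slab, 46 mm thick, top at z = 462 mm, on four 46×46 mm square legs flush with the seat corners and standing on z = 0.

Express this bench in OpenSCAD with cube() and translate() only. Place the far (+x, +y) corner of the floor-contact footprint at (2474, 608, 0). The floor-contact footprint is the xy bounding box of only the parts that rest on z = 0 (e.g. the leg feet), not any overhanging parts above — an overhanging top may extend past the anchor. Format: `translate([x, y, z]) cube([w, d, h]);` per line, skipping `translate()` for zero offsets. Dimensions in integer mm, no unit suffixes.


// leg_h = 462 − 46 = 416
translate([298, 212, 416]) cube([2176, 396, 46]);
translate([298, 212, 0]) cube([46, 46, 416]);
translate([298, 562, 0]) cube([46, 46, 416]);
translate([2428, 212, 0]) cube([46, 46, 416]);
translate([2428, 562, 0]) cube([46, 46, 416]);


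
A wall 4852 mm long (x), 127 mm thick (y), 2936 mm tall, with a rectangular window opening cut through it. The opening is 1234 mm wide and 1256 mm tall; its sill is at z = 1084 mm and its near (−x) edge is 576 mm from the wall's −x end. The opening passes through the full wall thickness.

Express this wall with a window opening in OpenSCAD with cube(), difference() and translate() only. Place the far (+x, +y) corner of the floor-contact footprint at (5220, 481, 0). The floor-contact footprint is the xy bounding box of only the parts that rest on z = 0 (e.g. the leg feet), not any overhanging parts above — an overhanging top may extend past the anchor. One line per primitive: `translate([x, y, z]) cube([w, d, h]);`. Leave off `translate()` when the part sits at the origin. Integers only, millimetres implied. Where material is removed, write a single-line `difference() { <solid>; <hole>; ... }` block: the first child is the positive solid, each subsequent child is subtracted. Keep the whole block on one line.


difference() { translate([368, 354, 0]) cube([4852, 127, 2936]); translate([944, 354, 1084]) cube([1234, 127, 1256]); }


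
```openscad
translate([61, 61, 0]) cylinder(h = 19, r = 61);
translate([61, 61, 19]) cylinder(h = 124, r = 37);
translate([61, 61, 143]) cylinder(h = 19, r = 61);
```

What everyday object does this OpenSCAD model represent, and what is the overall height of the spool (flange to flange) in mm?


A spool. The overall height is 162 mm.

Three coaxial cylinders, large–small–large — a spool. Two 19 mm flanges and a 124 mm core give 19 + 124 + 19 = 162 mm.


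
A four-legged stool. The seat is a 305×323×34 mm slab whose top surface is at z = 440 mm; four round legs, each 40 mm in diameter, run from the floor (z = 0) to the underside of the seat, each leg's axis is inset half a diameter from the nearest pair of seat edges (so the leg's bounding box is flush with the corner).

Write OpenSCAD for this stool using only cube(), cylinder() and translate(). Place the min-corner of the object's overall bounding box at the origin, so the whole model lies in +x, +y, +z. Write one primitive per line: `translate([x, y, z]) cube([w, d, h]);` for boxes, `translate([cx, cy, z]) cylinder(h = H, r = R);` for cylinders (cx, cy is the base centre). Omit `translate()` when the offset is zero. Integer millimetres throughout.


translate([0, 0, 406]) cube([305, 323, 34]);
translate([20, 20, 0]) cylinder(h = 406, r = 20);
translate([285, 20, 0]) cylinder(h = 406, r = 20);
translate([20, 303, 0]) cylinder(h = 406, r = 20);
translate([285, 303, 0]) cylinder(h = 406, r = 20);


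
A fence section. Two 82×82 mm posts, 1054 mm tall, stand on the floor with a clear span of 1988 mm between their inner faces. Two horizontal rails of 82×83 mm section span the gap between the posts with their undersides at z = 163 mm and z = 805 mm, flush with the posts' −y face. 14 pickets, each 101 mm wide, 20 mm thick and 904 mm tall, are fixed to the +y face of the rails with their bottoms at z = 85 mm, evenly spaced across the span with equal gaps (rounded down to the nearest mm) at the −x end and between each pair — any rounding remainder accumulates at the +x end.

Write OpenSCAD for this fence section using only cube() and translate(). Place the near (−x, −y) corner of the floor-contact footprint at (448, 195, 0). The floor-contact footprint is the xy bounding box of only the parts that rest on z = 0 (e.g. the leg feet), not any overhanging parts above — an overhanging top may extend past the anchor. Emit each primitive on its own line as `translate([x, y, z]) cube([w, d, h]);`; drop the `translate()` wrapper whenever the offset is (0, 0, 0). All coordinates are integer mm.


translate([448, 195, 0]) cube([82, 82, 1054]);
translate([2518, 195, 0]) cube([82, 82, 1054]);
translate([530, 195, 163]) cube([1988, 82, 83]);
translate([530, 195, 805]) cube([1988, 82, 83]);
translate([568, 277, 85]) cube([101, 20, 904]);
translate([707, 277, 85]) cube([101, 20, 904]);
translate([846, 277, 85]) cube([101, 20, 904]);
translate([985, 277, 85]) cube([101, 20, 904]);
translate([1124, 277, 85]) cube([101, 20, 904]);
translate([1263, 277, 85]) cube([101, 20, 904]);
translate([1402, 277, 85]) cube([101, 20, 904]);
translate([1541, 277, 85]) cube([101, 20, 904]);
translate([1680, 277, 85]) cube([101, 20, 904]);
translate([1819, 277, 85]) cube([101, 20, 904]);
translate([1958, 277, 85]) cube([101, 20, 904]);
translate([2097, 277, 85]) cube([101, 20, 904]);
translate([2236, 277, 85]) cube([101, 20, 904]);
translate([2375, 277, 85]) cube([101, 20, 904]);


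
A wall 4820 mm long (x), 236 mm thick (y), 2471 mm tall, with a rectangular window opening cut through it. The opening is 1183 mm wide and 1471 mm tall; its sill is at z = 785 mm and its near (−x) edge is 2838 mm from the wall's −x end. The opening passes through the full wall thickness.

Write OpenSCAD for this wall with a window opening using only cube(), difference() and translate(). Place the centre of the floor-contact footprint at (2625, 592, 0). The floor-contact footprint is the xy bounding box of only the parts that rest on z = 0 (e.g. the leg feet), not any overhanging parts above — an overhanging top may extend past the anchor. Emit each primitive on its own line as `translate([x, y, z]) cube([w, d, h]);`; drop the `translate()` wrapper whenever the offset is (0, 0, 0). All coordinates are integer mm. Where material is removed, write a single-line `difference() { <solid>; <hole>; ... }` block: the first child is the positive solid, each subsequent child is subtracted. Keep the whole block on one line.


difference() { translate([215, 474, 0]) cube([4820, 236, 2471]); translate([3053, 474, 785]) cube([1183, 236, 1471]); }


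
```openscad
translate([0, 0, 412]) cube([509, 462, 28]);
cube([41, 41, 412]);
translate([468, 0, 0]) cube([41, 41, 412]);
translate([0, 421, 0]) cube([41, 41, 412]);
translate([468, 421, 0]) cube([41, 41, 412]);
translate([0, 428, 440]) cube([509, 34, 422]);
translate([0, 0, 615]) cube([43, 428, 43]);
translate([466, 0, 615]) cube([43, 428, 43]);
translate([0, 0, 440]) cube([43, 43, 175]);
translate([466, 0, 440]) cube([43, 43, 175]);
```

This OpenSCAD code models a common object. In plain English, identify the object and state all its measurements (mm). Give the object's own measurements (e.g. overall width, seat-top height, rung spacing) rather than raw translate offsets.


A chair. The seat is a 509×462×28 mm slab with its top at z = 440 mm, on four 41×41 mm corner legs (flush with the seat edges, standing on z = 0). A flat backrest 34 mm thick, 422 mm tall, spans the full seat width and rises from the seat top along its +y edge, rear face flush with the rear of the seat. Two armrests of 43×43 mm section run along each side from the seat's front edge to the front of the backrest, top faces 218 mm above the seat top and outer faces flush with the seat's x-edges; a 43×43 mm post under the front of each armrest stands on the seat at the front corner.


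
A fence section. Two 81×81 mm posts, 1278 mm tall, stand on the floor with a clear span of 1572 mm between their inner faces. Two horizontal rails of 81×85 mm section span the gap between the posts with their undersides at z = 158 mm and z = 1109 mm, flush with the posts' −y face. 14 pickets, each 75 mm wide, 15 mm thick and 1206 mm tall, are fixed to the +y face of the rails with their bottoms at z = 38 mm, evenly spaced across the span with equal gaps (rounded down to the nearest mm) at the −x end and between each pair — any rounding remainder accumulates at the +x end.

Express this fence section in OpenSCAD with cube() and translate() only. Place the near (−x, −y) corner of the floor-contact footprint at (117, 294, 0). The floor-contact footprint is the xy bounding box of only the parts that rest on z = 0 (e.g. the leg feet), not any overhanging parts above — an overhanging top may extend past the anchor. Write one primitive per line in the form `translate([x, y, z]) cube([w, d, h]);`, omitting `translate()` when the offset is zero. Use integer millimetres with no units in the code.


translate([117, 294, 0]) cube([81, 81, 1278]);
translate([1770, 294, 0]) cube([81, 81, 1278]);
translate([198, 294, 158]) cube([1572, 81, 85]);
translate([198, 294, 1109]) cube([1572, 81, 85]);
translate([232, 375, 38]) cube([75, 15, 1206]);
translate([341, 375, 38]) cube([75, 15, 1206]);
translate([450, 375, 38]) cube([75, 15, 1206]);
translate([559, 375, 38]) cube([75, 15, 1206]);
translate([668, 375, 38]) cube([75, 15, 1206]);
translate([777, 375, 38]) cube([75, 15, 1206]);
translate([886, 375, 38]) cube([75, 15, 1206]);
translate([995, 375, 38]) cube([75, 15, 1206]);
translate([1104, 375, 38]) cube([75, 15, 1206]);
translate([1213, 375, 38]) cube([75, 15, 1206]);
translate([1322, 375, 38]) cube([75, 15, 1206]);
translate([1431, 375, 38]) cube([75, 15, 1206]);
translate([1540, 375, 38]) cube([75, 15, 1206]);
translate([1649, 375, 38]) cube([75, 15, 1206]);


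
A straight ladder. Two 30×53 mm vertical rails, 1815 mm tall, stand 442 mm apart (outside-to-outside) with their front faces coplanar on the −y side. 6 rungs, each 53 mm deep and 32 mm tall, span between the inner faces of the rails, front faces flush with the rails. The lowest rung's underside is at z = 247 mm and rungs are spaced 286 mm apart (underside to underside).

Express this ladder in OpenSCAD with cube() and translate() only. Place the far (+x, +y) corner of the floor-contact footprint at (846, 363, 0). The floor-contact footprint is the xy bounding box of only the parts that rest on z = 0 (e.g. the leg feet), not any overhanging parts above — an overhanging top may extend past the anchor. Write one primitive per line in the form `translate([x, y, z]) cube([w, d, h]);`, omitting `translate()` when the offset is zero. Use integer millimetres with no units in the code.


translate([404, 310, 0]) cube([30, 53, 1815]);
translate([816, 310, 0]) cube([30, 53, 1815]);
translate([434, 310, 247]) cube([382, 53, 32]);
translate([434, 310, 533]) cube([382, 53, 32]);
translate([434, 310, 819]) cube([382, 53, 32]);
translate([434, 310, 1105]) cube([382, 53, 32]);
translate([434, 310, 1391]) cube([382, 53, 32]);
translate([434, 310, 1677]) cube([382, 53, 32]);


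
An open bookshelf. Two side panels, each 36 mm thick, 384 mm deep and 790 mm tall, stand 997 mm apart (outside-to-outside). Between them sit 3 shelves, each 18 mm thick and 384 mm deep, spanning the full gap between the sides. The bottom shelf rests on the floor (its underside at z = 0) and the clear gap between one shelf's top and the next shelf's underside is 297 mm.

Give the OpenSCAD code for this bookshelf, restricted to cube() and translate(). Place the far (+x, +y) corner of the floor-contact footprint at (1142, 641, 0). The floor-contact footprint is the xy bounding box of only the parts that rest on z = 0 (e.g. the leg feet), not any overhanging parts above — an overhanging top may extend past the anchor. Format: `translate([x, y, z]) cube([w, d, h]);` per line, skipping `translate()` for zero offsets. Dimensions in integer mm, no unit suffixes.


translate([145, 257, 0]) cube([36, 384, 790]);
translate([1106, 257, 0]) cube([36, 384, 790]);
translate([181, 257, 0]) cube([925, 384, 18]);
translate([181, 257, 315]) cube([925, 384, 18]);
translate([181, 257, 630]) cube([925, 384, 18]);


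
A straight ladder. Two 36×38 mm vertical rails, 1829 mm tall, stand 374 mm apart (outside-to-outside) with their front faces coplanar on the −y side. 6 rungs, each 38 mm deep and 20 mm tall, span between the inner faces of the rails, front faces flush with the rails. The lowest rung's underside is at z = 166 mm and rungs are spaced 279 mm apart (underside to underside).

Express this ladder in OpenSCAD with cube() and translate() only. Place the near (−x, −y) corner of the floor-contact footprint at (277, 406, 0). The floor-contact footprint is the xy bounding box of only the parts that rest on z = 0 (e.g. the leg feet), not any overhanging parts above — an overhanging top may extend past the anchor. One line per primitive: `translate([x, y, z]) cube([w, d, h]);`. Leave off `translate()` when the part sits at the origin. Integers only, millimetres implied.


// rung span = 374 - 2*36 = 302
// rung[k] z = 166 + k*279
translate([277, 406, 0]) cube([36, 38, 1829]);
translate([615, 406, 0]) cube([36, 38, 1829]);
translate([313, 406, 166]) cube([302, 38, 20]);
translate([313, 406, 445]) cube([302, 38, 20]);
translate([313, 406, 724]) cube([302, 38, 20]);
translate([313, 406, 1003]) cube([302, 38, 20]);
translate([313, 406, 1282]) cube([302, 38, 20]);
translate([313, 406, 1561]) cube([302, 38, 20]);


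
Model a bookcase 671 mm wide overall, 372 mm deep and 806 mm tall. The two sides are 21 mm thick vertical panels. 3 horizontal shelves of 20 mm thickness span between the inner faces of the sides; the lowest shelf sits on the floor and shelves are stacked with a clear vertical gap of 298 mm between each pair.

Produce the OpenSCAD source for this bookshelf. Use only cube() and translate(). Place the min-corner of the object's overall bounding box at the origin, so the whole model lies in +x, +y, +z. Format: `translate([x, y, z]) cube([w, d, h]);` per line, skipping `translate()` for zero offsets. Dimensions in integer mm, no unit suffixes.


cube([21, 372, 806]);
translate([650, 0, 0]) cube([21, 372, 806]);
translate([21, 0, 0]) cube([629, 372, 20]);
translate([21, 0, 318]) cube([629, 372, 20]);
translate([21, 0, 636]) cube([629, 372, 20]);


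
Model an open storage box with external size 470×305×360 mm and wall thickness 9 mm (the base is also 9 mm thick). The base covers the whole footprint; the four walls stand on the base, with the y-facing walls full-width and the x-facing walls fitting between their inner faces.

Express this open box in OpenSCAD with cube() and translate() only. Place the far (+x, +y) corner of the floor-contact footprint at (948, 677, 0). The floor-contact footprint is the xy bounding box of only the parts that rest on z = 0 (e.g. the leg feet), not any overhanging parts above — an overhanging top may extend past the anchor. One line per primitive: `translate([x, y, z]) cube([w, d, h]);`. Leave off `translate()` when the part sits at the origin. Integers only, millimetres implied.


translate([478, 372, 0]) cube([470, 305, 9]);
translate([478, 372, 9]) cube([470, 9, 351]);
translate([478, 668, 9]) cube([470, 9, 351]);
translate([478, 381, 9]) cube([9, 287, 351]);
translate([939, 381, 9]) cube([9, 287, 351]);


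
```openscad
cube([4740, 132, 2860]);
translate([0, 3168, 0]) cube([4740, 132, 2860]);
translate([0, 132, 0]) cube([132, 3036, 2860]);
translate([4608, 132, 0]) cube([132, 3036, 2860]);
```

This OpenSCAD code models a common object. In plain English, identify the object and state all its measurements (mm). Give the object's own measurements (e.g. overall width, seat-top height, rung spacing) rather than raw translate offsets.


The wall frame of a small rectangular building: four walls, each 2860 mm tall and 132 mm thick, enclosing a footprint 4740 mm (x) by 3300 mm (y) outside-to-outside, with no floor or roof. The front and back walls (the −y and +y sides) span the full width; the two side walls fit between them.


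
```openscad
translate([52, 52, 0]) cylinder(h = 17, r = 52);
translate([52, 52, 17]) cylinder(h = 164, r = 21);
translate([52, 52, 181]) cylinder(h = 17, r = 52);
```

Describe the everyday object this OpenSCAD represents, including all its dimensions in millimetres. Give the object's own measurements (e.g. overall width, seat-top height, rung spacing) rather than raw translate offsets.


A spool: two coaxial disc flanges of radius 52 mm and thickness 17 mm, joined by a core cylinder of radius 21 mm and height 164 mm. The lower flange rests on z = 0 and the three cylinders share a vertical axis.


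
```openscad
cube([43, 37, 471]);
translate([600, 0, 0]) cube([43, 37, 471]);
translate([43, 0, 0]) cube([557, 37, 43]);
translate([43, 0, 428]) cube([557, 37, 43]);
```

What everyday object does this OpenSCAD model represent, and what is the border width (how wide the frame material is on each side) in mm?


A picture frame. The border width is 43 mm.

Four thin pieces enclosing a rectangular opening — a picture frame. The two full-height stiles are 471 mm tall; the top rail sits at z = 428 and is 43 mm tall, so the border above the opening is 471 − 428 = 43 mm, matching the stile x-width.


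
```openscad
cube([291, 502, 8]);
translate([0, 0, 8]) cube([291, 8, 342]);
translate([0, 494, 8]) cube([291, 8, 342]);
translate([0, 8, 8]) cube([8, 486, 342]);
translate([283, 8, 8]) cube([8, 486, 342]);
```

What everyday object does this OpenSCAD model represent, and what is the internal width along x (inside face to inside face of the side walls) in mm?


An open box. The internal width is 275 mm.

A 291×502 base slab with four walls standing on it — an open box. The base is 291 mm wide and the walls are 8 mm thick, so the internal width is 291 − 2 × 8 = 275 mm.


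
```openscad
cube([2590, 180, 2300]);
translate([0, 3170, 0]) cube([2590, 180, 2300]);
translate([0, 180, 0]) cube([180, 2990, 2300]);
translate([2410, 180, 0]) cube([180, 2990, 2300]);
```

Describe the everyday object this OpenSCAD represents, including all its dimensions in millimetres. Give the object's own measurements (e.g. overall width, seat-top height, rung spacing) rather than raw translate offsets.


The wall frame of a small rectangular building: four walls, each 2300 mm tall and 180 mm thick, enclosing a footprint 2590 mm (x) by 3350 mm (y) outside-to-outside, with no floor or roof. The front and back walls (the −y and +y sides) span the full width; the two side walls fit between them.


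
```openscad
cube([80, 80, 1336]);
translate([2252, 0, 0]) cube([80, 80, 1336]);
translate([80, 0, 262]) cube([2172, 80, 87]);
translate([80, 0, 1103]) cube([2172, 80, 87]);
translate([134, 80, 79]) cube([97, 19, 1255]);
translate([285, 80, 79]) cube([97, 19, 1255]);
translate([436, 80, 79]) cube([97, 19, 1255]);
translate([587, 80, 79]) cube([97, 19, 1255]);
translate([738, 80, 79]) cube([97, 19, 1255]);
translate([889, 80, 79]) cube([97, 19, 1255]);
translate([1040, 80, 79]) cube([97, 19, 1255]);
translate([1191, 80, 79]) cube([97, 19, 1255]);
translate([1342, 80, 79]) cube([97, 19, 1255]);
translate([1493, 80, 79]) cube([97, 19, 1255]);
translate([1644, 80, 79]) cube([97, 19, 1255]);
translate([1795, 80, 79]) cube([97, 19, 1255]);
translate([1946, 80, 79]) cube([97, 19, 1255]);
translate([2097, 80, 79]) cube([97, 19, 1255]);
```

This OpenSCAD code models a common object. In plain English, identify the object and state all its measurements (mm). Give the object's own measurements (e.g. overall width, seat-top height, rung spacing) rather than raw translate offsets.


A fence section. Two 80×80 mm posts, 1336 mm tall, stand on the floor with a clear span of 2172 mm between their inner faces. Two horizontal rails of 80×87 mm section span the gap between the posts with their undersides at z = 262 mm and z = 1103 mm, flush with the posts' −y face. 14 pickets, each 97 mm wide, 19 mm thick and 1255 mm tall, are fixed to the +y face of the rails with their bottoms at z = 79 mm, spaced across the span with a 54 mm gap after the −x post and between neighbouring pickets, with 58 mm left before the +x post.


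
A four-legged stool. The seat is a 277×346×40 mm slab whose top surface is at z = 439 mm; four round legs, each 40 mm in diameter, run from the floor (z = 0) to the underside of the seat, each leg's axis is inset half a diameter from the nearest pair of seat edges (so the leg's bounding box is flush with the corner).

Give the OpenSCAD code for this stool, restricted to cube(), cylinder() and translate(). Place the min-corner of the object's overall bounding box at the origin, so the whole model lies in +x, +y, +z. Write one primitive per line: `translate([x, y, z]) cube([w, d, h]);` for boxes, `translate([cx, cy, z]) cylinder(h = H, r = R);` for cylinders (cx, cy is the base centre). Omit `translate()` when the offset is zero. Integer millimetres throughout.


translate([0, 0, 399]) cube([277, 346, 40]);
translate([20, 20, 0]) cylinder(h = 399, r = 20);
translate([257, 20, 0]) cylinder(h = 399, r = 20);
translate([20, 326, 0]) cylinder(h = 399, r = 20);
translate([257, 326, 0]) cylinder(h = 399, r = 20);


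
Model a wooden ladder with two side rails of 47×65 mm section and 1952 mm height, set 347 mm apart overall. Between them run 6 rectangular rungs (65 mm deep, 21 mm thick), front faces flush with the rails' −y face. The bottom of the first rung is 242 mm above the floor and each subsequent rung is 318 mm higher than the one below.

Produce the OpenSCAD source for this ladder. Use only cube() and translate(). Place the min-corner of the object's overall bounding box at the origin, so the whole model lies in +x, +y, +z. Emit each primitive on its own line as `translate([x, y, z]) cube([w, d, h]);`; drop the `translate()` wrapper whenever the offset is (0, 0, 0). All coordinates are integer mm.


cube([47, 65, 1952]);
translate([300, 0, 0]) cube([47, 65, 1952]);
translate([47, 0, 242]) cube([253, 65, 21]);
translate([47, 0, 560]) cube([253, 65, 21]);
translate([47, 0, 878]) cube([253, 65, 21]);
translate([47, 0, 1196]) cube([253, 65, 21]);
translate([47, 0, 1514]) cube([253, 65, 21]);
translate([47, 0, 1832]) cube([253, 65, 21]);


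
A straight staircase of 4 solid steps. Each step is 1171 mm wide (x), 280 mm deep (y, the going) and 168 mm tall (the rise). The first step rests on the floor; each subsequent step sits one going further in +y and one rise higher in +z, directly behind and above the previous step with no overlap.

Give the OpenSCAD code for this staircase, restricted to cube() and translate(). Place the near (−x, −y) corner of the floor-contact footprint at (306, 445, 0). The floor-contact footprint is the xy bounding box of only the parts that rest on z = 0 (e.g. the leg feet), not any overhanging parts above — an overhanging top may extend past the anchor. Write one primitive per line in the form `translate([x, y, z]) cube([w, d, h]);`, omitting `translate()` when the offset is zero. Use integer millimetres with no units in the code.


translate([306, 445, 0]) cube([1171, 280, 168]);
translate([306, 725, 168]) cube([1171, 280, 168]);
translate([306, 1005, 336]) cube([1171, 280, 168]);
translate([306, 1285, 504]) cube([1171, 280, 168]);


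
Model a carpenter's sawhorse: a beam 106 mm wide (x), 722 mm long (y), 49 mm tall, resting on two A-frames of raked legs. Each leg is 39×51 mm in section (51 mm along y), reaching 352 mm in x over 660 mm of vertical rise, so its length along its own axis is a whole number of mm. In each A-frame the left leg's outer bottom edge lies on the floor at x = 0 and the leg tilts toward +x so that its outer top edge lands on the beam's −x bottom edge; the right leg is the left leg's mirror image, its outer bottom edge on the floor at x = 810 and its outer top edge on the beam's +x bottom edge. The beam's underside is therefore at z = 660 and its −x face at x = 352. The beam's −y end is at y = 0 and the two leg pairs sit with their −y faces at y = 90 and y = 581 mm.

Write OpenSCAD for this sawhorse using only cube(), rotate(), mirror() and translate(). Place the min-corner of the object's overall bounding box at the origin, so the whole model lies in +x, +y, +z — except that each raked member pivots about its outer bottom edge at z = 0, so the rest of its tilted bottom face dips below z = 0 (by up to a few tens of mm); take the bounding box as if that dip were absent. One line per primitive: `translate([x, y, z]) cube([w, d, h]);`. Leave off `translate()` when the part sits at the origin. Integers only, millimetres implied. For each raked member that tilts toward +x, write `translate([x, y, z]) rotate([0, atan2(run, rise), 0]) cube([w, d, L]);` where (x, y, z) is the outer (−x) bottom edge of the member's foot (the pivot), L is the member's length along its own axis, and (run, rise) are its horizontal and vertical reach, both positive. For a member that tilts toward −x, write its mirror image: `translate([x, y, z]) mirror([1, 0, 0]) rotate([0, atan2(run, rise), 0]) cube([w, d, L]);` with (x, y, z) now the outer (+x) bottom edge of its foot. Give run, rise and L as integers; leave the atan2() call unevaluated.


// leg length = √(352² + 660²) = 748
// right-leg outer foot x = 2·352 + 106 = 810
// beam min-corner = (352, 0, 660)
translate([352, 0, 660]) cube([106, 722, 49]);
translate([0, 90, 0]) rotate([0, atan2(352, 660), 0]) cube([39, 51, 748]);
translate([810, 90, 0]) mirror([1, 0, 0]) rotate([0, atan2(352, 660), 0]) cube([39, 51, 748]);
translate([0, 581, 0]) rotate([0, atan2(352, 660), 0]) cube([39, 51, 748]);
translate([810, 581, 0]) mirror([1, 0, 0]) rotate([0, atan2(352, 660), 0]) cube([39, 51, 748]);


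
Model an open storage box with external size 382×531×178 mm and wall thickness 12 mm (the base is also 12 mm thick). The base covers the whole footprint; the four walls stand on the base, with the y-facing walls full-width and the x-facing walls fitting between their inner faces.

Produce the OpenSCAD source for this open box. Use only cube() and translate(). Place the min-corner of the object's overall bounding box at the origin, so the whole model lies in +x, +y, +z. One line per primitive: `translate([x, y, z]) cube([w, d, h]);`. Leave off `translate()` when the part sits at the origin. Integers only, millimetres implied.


cube([382, 531, 12]);
translate([0, 0, 12]) cube([382, 12, 166]);
translate([0, 519, 12]) cube([382, 12, 166]);
translate([0, 12, 12]) cube([12, 507, 166]);
translate([370, 12, 12]) cube([12, 507, 166]);


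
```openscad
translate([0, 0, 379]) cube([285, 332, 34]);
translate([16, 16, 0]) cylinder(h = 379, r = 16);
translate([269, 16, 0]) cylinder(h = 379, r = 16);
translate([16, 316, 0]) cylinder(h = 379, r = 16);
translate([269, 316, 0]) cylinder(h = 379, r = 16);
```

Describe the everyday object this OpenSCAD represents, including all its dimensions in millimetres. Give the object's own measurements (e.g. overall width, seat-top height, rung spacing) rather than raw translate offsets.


A four-legged stool. The seat is a 285×332×34 mm slab whose top surface is at z = 413 mm; four round legs, each 32 mm in diameter, run from the floor (z = 0) to the underside of the seat, each leg's axis is inset half a diameter from the nearest pair of seat edges (so the leg's bounding box is flush with the corner).


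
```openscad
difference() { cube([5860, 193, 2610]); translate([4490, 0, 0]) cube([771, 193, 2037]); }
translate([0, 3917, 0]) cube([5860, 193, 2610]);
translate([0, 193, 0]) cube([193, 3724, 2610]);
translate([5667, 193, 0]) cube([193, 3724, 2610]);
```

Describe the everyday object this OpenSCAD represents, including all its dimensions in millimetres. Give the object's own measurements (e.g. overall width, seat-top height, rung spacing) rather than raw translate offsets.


A single room: four walls, each 2610 mm tall and 193 mm thick, enclosing an outside footprint 5860×4110 mm (x × y), no floor or roof. The front and back walls (−y and +y sides) run the full x-width; the side walls fit between their inner faces. A door opening 771 mm wide and 2037 mm tall is cut through the front wall from the floor up, its −x edge 4490 mm from the wall's −x end.


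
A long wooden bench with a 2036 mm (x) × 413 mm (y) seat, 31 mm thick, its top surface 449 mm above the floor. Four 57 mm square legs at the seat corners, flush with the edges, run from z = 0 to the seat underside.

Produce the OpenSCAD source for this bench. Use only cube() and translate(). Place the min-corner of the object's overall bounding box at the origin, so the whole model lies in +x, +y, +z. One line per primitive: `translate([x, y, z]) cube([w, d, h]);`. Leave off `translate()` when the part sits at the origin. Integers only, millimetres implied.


translate([0, 0, 418]) cube([2036, 413, 31]);
cube([57, 57, 418]);
translate([0, 356, 0]) cube([57, 57, 418]);
translate([1979, 0, 0]) cube([57, 57, 418]);
translate([1979, 356, 0]) cube([57, 57, 418]);


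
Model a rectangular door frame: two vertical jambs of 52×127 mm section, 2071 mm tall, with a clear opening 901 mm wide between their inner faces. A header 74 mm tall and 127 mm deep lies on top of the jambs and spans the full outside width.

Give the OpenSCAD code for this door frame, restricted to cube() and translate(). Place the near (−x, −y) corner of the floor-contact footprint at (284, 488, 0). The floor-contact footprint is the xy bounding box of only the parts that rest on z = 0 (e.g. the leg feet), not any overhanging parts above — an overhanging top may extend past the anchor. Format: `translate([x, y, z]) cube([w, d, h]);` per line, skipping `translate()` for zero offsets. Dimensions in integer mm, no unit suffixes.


translate([284, 488, 0]) cube([52, 127, 2071]);
translate([1237, 488, 0]) cube([52, 127, 2071]);
translate([284, 488, 2071]) cube([1005, 127, 74]);


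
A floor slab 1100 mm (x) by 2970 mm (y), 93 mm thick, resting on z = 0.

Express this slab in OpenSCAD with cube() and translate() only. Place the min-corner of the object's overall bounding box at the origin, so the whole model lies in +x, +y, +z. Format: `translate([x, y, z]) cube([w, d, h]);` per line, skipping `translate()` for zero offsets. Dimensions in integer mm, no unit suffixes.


cube([1100, 2970, 93]);


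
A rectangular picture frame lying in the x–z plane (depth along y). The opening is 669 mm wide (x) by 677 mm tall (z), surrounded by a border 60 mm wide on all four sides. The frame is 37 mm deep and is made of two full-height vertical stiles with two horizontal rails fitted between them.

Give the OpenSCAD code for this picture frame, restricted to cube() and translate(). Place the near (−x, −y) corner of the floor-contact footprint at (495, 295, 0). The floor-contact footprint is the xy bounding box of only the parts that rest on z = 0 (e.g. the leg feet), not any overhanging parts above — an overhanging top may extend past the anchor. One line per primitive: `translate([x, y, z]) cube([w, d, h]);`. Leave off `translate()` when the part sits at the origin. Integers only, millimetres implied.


translate([495, 295, 0]) cube([60, 37, 797]);
translate([1224, 295, 0]) cube([60, 37, 797]);
translate([555, 295, 0]) cube([669, 37, 60]);
translate([555, 295, 737]) cube([669, 37, 60]);


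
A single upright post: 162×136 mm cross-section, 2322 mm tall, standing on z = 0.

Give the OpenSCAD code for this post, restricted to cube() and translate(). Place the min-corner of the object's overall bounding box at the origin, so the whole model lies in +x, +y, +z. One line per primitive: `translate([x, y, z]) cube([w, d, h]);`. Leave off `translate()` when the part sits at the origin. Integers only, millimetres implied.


cube([162, 136, 2322]);


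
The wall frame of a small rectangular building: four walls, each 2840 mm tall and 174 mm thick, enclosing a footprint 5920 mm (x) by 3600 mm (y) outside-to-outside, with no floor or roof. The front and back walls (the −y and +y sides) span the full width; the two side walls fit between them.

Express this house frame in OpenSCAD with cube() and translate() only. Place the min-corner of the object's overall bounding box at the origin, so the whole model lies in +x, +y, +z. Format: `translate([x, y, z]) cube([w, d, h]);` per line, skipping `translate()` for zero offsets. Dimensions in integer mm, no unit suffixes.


cube([5920, 174, 2840]);
translate([0, 3426, 0]) cube([5920, 174, 2840]);
translate([0, 174, 0]) cube([174, 3252, 2840]);
translate([5746, 174, 0]) cube([174, 3252, 2840]);


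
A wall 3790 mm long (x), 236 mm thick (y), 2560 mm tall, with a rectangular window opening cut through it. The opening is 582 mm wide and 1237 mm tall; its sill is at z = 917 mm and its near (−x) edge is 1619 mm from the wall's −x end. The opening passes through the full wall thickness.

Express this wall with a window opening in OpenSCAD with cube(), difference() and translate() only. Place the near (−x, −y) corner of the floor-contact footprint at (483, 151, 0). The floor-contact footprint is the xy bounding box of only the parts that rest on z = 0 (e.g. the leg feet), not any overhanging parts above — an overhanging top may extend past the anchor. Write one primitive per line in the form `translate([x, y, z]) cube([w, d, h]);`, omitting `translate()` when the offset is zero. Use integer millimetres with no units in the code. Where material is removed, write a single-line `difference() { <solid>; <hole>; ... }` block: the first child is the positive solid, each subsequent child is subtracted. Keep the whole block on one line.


difference() { translate([483, 151, 0]) cube([3790, 236, 2560]); translate([2102, 151, 917]) cube([582, 236, 1237]); }


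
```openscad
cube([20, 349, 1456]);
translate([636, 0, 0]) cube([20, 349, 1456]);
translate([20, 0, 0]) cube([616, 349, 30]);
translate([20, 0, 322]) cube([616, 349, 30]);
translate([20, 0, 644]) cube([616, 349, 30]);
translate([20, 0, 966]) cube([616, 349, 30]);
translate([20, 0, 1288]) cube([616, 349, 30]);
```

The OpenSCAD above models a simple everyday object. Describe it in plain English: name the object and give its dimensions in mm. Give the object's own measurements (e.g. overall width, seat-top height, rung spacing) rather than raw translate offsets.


An open bookshelf. Two side panels, each 20 mm thick, 349 mm deep and 1456 mm tall, stand 656 mm apart (outside-to-outside). Between them sit 5 shelves, each 30 mm thick and 349 mm deep, spanning the full gap between the sides. The bottom shelf rests on the floor (its underside at z = 0) and the clear gap between one shelf's top and the next shelf's underside is 292 mm.


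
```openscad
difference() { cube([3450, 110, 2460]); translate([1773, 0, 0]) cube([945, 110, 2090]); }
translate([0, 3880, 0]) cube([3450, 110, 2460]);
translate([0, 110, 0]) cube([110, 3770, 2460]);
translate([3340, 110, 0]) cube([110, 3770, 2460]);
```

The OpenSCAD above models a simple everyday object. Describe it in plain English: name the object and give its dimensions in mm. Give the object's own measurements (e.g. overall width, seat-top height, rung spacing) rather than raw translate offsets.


A single room: four walls, each 2460 mm tall and 110 mm thick, enclosing an outside footprint 3450×3990 mm (x × y), no floor or roof. The front and back walls (−y and +y sides) run the full x-width; the side walls fit between their inner faces. A door opening 945 mm wide and 2090 mm tall is cut through the front wall from the floor up, its −x edge 1773 mm from the wall's −x end.


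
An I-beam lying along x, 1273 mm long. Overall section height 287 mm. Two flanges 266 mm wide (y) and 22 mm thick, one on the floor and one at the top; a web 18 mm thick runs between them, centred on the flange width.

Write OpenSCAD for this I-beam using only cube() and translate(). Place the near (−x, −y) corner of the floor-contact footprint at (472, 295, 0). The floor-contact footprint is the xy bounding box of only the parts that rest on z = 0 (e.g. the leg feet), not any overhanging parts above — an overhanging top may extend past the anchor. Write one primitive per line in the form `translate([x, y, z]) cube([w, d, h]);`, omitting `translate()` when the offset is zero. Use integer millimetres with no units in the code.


translate([472, 295, 0]) cube([1273, 266, 22]);
translate([472, 419, 22]) cube([1273, 18, 243]);
translate([472, 295, 265]) cube([1273, 266, 22]);


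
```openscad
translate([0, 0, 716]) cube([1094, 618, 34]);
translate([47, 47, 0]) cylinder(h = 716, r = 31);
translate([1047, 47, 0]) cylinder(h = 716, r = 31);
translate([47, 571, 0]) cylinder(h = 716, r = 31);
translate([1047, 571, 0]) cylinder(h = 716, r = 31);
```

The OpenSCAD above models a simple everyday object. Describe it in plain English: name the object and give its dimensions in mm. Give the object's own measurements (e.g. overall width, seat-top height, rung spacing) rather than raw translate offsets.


A table: top 1094 mm (x) × 618 mm (y), 34 mm thick, upper face at z = 750 mm, on four round legs of 62 mm diameter, each leg's bounding box inset 16 mm from the nearest pair of top edges from z = 0 to the bottom of the top.


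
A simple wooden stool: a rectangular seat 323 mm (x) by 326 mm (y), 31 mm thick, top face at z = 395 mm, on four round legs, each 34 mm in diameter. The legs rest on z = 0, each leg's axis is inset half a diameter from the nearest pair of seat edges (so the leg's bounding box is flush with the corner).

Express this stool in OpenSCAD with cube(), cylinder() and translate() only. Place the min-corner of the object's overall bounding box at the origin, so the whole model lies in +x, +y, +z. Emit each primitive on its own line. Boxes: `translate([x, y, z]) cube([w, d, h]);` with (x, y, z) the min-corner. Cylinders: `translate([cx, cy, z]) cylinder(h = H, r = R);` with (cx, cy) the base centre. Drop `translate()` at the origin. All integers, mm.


// leg_h = 395 - 31 = 364
translate([0, 0, 364]) cube([323, 326, 31]);
translate([17, 17, 0]) cylinder(h = 364, r = 17);
translate([306, 17, 0]) cylinder(h = 364, r = 17);
translate([17, 309, 0]) cylinder(h = 364, r = 17);
translate([306, 309, 0]) cylinder(h = 364, r = 17);


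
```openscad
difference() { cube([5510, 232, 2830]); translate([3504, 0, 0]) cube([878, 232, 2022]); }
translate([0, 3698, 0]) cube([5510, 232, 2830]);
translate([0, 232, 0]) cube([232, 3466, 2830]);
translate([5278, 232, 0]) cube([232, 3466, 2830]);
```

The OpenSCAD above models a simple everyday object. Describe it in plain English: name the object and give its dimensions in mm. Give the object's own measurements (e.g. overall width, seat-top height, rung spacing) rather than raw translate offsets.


A single room: four walls, each 2830 mm tall and 232 mm thick, enclosing an outside footprint 5510×3930 mm (x × y), no floor or roof. The front and back walls (−y and +y sides) run the full x-width; the side walls fit between their inner faces. A door opening 878 mm wide and 2022 mm tall is cut through the front wall from the floor up, its −x edge 3504 mm from the wall's −x end.
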